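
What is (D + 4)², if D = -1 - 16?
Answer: 169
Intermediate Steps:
D = -17
(D + 4)² = (-17 + 4)² = (-13)² = 169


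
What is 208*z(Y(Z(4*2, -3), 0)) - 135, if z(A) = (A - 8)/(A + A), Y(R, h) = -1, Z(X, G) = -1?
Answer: 801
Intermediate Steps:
z(A) = (-8 + A)/(2*A) (z(A) = (-8 + A)/((2*A)) = (-8 + A)*(1/(2*A)) = (-8 + A)/(2*A))
208*z(Y(Z(4*2, -3), 0)) - 135 = 208*((1/2)*(-8 - 1)/(-1)) - 135 = 208*((1/2)*(-1)*(-9)) - 135 = 208*(9/2) - 135 = 936 - 135 = 801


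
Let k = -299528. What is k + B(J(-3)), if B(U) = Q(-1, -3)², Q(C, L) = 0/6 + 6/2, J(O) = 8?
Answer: -299519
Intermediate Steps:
Q(C, L) = 3 (Q(C, L) = 0*(⅙) + 6*(½) = 0 + 3 = 3)
B(U) = 9 (B(U) = 3² = 9)
k + B(J(-3)) = -299528 + 9 = -299519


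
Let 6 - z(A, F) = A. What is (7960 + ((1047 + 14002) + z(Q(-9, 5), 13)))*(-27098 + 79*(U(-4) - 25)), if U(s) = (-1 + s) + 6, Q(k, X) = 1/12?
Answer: -4003766963/6 ≈ -6.6729e+8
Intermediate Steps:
Q(k, X) = 1/12
z(A, F) = 6 - A
U(s) = 5 + s
(7960 + ((1047 + 14002) + z(Q(-9, 5), 13)))*(-27098 + 79*(U(-4) - 25)) = (7960 + ((1047 + 14002) + (6 - 1*1/12)))*(-27098 + 79*((5 - 4) - 25)) = (7960 + (15049 + (6 - 1/12)))*(-27098 + 79*(1 - 25)) = (7960 + (15049 + 71/12))*(-27098 + 79*(-24)) = (7960 + 180659/12)*(-27098 - 1896) = (276179/12)*(-28994) = -4003766963/6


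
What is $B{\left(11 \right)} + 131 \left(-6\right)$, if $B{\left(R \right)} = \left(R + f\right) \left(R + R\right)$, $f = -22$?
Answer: $-1028$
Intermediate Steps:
$B{\left(R \right)} = 2 R \left(-22 + R\right)$ ($B{\left(R \right)} = \left(R - 22\right) \left(R + R\right) = \left(-22 + R\right) 2 R = 2 R \left(-22 + R\right)$)
$B{\left(11 \right)} + 131 \left(-6\right) = 2 \cdot 11 \left(-22 + 11\right) + 131 \left(-6\right) = 2 \cdot 11 \left(-11\right) - 786 = -242 - 786 = -1028$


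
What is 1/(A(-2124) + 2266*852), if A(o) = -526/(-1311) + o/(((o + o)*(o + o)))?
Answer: 3712752/7167959308459 ≈ 5.1796e-7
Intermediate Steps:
A(o) = 526/1311 + 1/(4*o) (A(o) = -526*(-1/1311) + o/(((2*o)*(2*o))) = 526/1311 + o/((4*o²)) = 526/1311 + o*(1/(4*o²)) = 526/1311 + 1/(4*o))
1/(A(-2124) + 2266*852) = 1/((1/5244)*(1311 + 2104*(-2124))/(-2124) + 2266*852) = 1/((1/5244)*(-1/2124)*(1311 - 4468896) + 1930632) = 1/((1/5244)*(-1/2124)*(-4467585) + 1930632) = 1/(1489195/3712752 + 1930632) = 1/(7167959308459/3712752) = 3712752/7167959308459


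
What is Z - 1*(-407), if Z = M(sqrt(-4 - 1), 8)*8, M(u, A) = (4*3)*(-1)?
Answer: 311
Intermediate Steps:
M(u, A) = -12 (M(u, A) = 12*(-1) = -12)
Z = -96 (Z = -12*8 = -96)
Z - 1*(-407) = -96 - 1*(-407) = -96 + 407 = 311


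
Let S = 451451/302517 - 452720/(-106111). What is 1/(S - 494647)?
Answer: -32100381387/15878172492522088 ≈ -2.0217e-6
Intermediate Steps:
S = 184859413301/32100381387 (S = 451451*(1/302517) - 452720*(-1/106111) = 451451/302517 + 452720/106111 = 184859413301/32100381387 ≈ 5.7588)
1/(S - 494647) = 1/(184859413301/32100381387 - 494647) = 1/(-15878172492522088/32100381387) = -32100381387/15878172492522088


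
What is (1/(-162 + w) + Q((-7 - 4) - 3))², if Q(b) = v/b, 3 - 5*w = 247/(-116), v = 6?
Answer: 3229762561/17085365521 ≈ 0.18904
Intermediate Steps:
w = 119/116 (w = ⅗ - 247/(5*(-116)) = ⅗ - 247*(-1)/(5*116) = ⅗ - ⅕*(-247/116) = ⅗ + 247/580 = 119/116 ≈ 1.0259)
Q(b) = 6/b
(1/(-162 + w) + Q((-7 - 4) - 3))² = (1/(-162 + 119/116) + 6/((-7 - 4) - 3))² = (1/(-18673/116) + 6/(-11 - 3))² = (-116/18673 + 6/(-14))² = (-116/18673 + 6*(-1/14))² = (-116/18673 - 3/7)² = (-56831/130711)² = 3229762561/17085365521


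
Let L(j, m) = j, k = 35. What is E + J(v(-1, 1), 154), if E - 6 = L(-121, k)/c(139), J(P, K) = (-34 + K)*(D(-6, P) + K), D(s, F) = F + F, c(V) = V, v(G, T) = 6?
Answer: 2769593/139 ≈ 19925.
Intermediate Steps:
D(s, F) = 2*F
J(P, K) = (-34 + K)*(K + 2*P) (J(P, K) = (-34 + K)*(2*P + K) = (-34 + K)*(K + 2*P))
E = 713/139 (E = 6 - 121/139 = 713/139 ≈ 5.1295)
E + J(v(-1, 1), 154) = 713/139 + (154**2 - 68*6 - 34*154 + 2*154*6) = 713/139 + (23716 - 408 - 5236 + 1848) = 713/139 + 19920 = 2769593/139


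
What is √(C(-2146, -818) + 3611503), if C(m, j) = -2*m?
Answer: 3*√401755 ≈ 1901.5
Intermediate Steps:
√(C(-2146, -818) + 3611503) = √(-2*(-2146) + 3611503) = √(4292 + 3611503) = √3615795 = 3*√401755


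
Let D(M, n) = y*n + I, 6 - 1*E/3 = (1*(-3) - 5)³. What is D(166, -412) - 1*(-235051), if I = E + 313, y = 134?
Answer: 181710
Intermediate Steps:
E = 1554 (E = 18 - 3*(1*(-3) - 5)³ = 18 - 3*(-3 - 5)³ = 18 - 3*(-8)³ = 18 - 3*(-512) = 18 + 1536 = 1554)
I = 1867 (I = 1554 + 313 = 1867)
D(M, n) = 1867 + 134*n (D(M, n) = 134*n + 1867 = 1867 + 134*n)
D(166, -412) - 1*(-235051) = (1867 + 134*(-412)) - 1*(-235051) = (1867 - 55208) + 235051 = -53341 + 235051 = 181710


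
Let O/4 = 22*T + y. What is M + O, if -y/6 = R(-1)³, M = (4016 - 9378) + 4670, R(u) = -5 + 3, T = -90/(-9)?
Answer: 380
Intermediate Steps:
T = 10 (T = -90*(-⅑) = 10)
R(u) = -2
M = -692 (M = -5362 + 4670 = -692)
y = 48 (y = -6*(-2)³ = -6*(-8) = 48)
O = 1072 (O = 4*(22*10 + 48) = 4*(220 + 48) = 4*268 = 1072)
M + O = -692 + 1072 = 380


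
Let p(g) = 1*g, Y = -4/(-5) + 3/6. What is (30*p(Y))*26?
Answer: 1014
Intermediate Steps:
Y = 13/10 (Y = -4*(-1/5) + 3*(1/6) = 4/5 + 1/2 = 13/10 ≈ 1.3000)
p(g) = g
(30*p(Y))*26 = (30*(13/10))*26 = 39*26 = 1014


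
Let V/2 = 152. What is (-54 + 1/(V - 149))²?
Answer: 70040161/24025 ≈ 2915.3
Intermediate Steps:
V = 304 (V = 2*152 = 304)
(-54 + 1/(V - 149))² = (-54 + 1/(304 - 149))² = (-54 + 1/155)² = (-8369/155)² = 70040161/24025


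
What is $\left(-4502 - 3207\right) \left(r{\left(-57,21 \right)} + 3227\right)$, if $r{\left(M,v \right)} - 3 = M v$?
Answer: $-15672397$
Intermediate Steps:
$r{\left(M,v \right)} = 3 + M v$
$\left(-4502 - 3207\right) \left(r{\left(-57,21 \right)} + 3227\right) = \left(-4502 - 3207\right) \left(\left(3 - 1197\right) + 3227\right) = - 7709 \left(\left(3 - 1197\right) + 3227\right) = - 7709 \left(-1194 + 3227\right) = \left(-7709\right) 2033 = -15672397$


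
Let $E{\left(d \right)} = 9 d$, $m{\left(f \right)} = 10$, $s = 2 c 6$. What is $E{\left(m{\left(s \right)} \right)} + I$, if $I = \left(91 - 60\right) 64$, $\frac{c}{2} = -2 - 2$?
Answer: $2074$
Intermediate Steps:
$c = -8$ ($c = 2 \left(-2 - 2\right) = 2 \left(-4\right) = -8$)
$s = -96$ ($s = 2 \left(-8\right) 6 = \left(-16\right) 6 = -96$)
$I = 1984$ ($I = 31 \cdot 64 = 1984$)
$E{\left(m{\left(s \right)} \right)} + I = 9 \cdot 10 + 1984 = 90 + 1984 = 2074$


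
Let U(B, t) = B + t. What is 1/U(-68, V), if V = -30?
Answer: -1/98 ≈ -0.010204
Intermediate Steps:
1/U(-68, V) = 1/(-68 - 30) = 1/(-98) = -1/98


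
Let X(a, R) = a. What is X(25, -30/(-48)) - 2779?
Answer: -2754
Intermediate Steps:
X(25, -30/(-48)) - 2779 = 25 - 2779 = -2754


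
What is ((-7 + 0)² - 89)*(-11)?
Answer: 440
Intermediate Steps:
((-7 + 0)² - 89)*(-11) = ((-7)² - 89)*(-11) = (49 - 89)*(-11) = -40*(-11) = 440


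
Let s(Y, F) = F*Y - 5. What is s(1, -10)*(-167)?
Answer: 2505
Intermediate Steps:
s(Y, F) = -5 + F*Y
s(1, -10)*(-167) = (-5 - 10*1)*(-167) = (-5 - 10)*(-167) = -15*(-167) = 2505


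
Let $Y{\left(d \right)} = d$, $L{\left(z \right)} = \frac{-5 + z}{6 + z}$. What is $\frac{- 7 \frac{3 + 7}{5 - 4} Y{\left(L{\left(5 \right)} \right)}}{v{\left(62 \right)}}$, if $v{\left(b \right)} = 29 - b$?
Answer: $0$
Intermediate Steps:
$L{\left(z \right)} = \frac{-5 + z}{6 + z}$
$\frac{- 7 \frac{3 + 7}{5 - 4} Y{\left(L{\left(5 \right)} \right)}}{v{\left(62 \right)}} = \frac{- 7 \frac{3 + 7}{5 - 4} \frac{-5 + 5}{6 + 5}}{29 - 62} = \frac{- 7 \cdot \frac{10}{1} \cdot \frac{1}{11} \cdot 0}{29 - 62} = \frac{- 7 \cdot 10 \cdot 1 \cdot \frac{1}{11} \cdot 0}{-33} = \left(-7\right) 10 \cdot 0 \left(- \frac{1}{33}\right) = \left(-70\right) 0 \left(- \frac{1}{33}\right) = 0 \left(- \frac{1}{33}\right) = 0$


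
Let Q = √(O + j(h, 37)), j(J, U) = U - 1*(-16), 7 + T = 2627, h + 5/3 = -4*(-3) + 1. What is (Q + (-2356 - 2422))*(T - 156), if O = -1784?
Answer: -11772992 + 2464*I*√1731 ≈ -1.1773e+7 + 1.0252e+5*I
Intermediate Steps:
h = 34/3 (h = -5/3 + (-4*(-3) + 1) = -5/3 + (12 + 1) = -5/3 + 13 = 34/3 ≈ 11.333)
T = 2620 (T = -7 + 2627 = 2620)
j(J, U) = 16 + U (j(J, U) = U + 16 = 16 + U)
Q = I*√1731 (Q = √(-1784 + (16 + 37)) = √(-1784 + 53) = √(-1731) = I*√1731 ≈ 41.605*I)
(Q + (-2356 - 2422))*(T - 156) = (I*√1731 + (-2356 - 2422))*(2620 - 156) = (I*√1731 - 4778)*2464 = (-4778 + I*√1731)*2464 = -11772992 + 2464*I*√1731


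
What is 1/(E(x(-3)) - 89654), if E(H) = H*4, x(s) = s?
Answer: -1/89666 ≈ -1.1153e-5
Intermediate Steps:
E(H) = 4*H
1/(E(x(-3)) - 89654) = 1/(4*(-3) - 89654) = 1/(-12 - 89654) = 1/(-89666) = -1/89666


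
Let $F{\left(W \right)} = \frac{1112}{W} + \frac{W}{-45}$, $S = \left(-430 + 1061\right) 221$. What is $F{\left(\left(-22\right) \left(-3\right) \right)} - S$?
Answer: $- \frac{7668959}{55} \approx -1.3944 \cdot 10^{5}$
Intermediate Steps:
$S = 139451$ ($S = 631 \cdot 221 = 139451$)
$F{\left(W \right)} = \frac{1112}{W} - \frac{W}{45}$ ($F{\left(W \right)} = \frac{1112}{W} + W \left(- \frac{1}{45}\right) = \frac{1112}{W} - \frac{W}{45}$)
$F{\left(\left(-22\right) \left(-3\right) \right)} - S = \left(\frac{1112}{\left(-22\right) \left(-3\right)} - \frac{\left(-22\right) \left(-3\right)}{45}\right) - 139451 = \left(\frac{1112}{66} - \frac{22}{15}\right) - 139451 = \left(1112 \cdot \frac{1}{66} - \frac{22}{15}\right) - 139451 = \left(\frac{556}{33} - \frac{22}{15}\right) - 139451 = \frac{846}{55} - 139451 = - \frac{7668959}{55}$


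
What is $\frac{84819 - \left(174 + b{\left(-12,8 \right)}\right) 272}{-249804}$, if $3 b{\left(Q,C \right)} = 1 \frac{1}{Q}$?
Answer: $- \frac{337487}{2248236} \approx -0.15011$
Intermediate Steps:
$b{\left(Q,C \right)} = \frac{1}{3 Q}$ ($b{\left(Q,C \right)} = \frac{1 \frac{1}{Q}}{3} = \frac{1}{3 Q}$)
$\frac{84819 - \left(174 + b{\left(-12,8 \right)}\right) 272}{-249804} = \frac{84819 - \left(174 + \frac{1}{3 \left(-12\right)}\right) 272}{-249804} = \left(84819 - \left(174 + \frac{1}{3} \left(- \frac{1}{12}\right)\right) 272\right) \left(- \frac{1}{249804}\right) = \left(84819 - \left(174 - \frac{1}{36}\right) 272\right) \left(- \frac{1}{249804}\right) = \left(84819 - \frac{6263}{36} \cdot 272\right) \left(- \frac{1}{249804}\right) = \left(84819 - \frac{425884}{9}\right) \left(- \frac{1}{249804}\right) = \frac{337487}{9} \left(- \frac{1}{249804}\right) = - \frac{337487}{2248236}$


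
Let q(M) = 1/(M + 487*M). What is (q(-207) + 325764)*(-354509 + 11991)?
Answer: -5635684344574757/50508 ≈ -1.1158e+11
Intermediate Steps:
q(M) = 1/(488*M)
(q(-207) + 325764)*(-354509 + 11991) = ((1/488)/(-207) + 325764)*(-354509 + 11991) = ((1/488)*(-1/207) + 325764)*(-342518) = (-1/101016 + 325764)*(-342518) = (32907376223/101016)*(-342518) = -5635684344574757/50508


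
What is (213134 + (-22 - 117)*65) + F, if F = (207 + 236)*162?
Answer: 275865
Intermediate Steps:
F = 71766 (F = 443*162 = 71766)
(213134 + (-22 - 117)*65) + F = (213134 + (-22 - 117)*65) + 71766 = (213134 - 139*65) + 71766 = (213134 - 9035) + 71766 = 204099 + 71766 = 275865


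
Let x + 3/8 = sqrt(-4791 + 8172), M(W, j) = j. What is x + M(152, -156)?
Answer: -1251/8 + 7*sqrt(69) ≈ -98.229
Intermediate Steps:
x = -3/8 + 7*sqrt(69) (x = -3/8 + sqrt(-4791 + 8172) = -3/8 + sqrt(3381) = -3/8 + 7*sqrt(69) ≈ 57.771)
x + M(152, -156) = (-3/8 + 7*sqrt(69)) - 156 = -1251/8 + 7*sqrt(69)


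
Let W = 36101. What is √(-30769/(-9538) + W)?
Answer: √3284525776566/9538 ≈ 190.01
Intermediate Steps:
√(-30769/(-9538) + W) = √(-30769/(-9538) + 36101) = √(-30769*(-1/9538) + 36101) = √(30769/9538 + 36101) = √(344362107/9538) = √3284525776566/9538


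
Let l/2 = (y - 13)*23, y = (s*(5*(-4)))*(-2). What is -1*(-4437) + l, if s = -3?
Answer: -1681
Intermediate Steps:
y = -120 (y = -15*(-4)*(-2) = -3*(-20)*(-2) = 60*(-2) = -120)
l = -6118 (l = 2*((-120 - 13)*23) = 2*(-133*23) = 2*(-3059) = -6118)
-1*(-4437) + l = -1*(-4437) - 6118 = 4437 - 6118 = -1681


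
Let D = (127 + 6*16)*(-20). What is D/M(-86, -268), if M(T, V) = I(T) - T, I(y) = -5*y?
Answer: -1115/129 ≈ -8.6434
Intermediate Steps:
M(T, V) = -6*T (M(T, V) = -5*T - T = -6*T)
D = -4460 (D = (127 + 96)*(-20) = 223*(-20) = -4460)
D/M(-86, -268) = -4460/((-6*(-86))) = -4460/516 = -4460*1/516 = -1115/129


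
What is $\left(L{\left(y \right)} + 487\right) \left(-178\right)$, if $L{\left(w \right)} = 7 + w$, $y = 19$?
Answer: $-91314$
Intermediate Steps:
$\left(L{\left(y \right)} + 487\right) \left(-178\right) = \left(\left(7 + 19\right) + 487\right) \left(-178\right) = \left(26 + 487\right) \left(-178\right) = 513 \left(-178\right) = -91314$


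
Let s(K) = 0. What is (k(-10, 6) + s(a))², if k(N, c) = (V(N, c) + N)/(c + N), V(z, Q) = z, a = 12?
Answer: 25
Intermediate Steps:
k(N, c) = 2*N/(N + c) (k(N, c) = (N + N)/(c + N) = (2*N)/(N + c) = 2*N/(N + c))
(k(-10, 6) + s(a))² = (2*(-10)/(-10 + 6) + 0)² = (2*(-10)/(-4) + 0)² = (2*(-10)*(-¼) + 0)² = (5 + 0)² = 5² = 25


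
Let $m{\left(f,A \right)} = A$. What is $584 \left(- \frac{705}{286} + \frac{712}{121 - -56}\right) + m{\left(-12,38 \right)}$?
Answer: $\frac{23985142}{25311} \approx 947.62$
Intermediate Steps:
$584 \left(- \frac{705}{286} + \frac{712}{121 - -56}\right) + m{\left(-12,38 \right)} = 584 \left(- \frac{705}{286} + \frac{712}{121 - -56}\right) + 38 = 584 \left(\left(-705\right) \frac{1}{286} + \frac{712}{121 + 56}\right) + 38 = 584 \left(- \frac{705}{286} + \frac{712}{177}\right) + 38 = 584 \cdot \frac{78847}{50622} + 38 = \frac{23023324}{25311} + 38 = \frac{23985142}{25311}$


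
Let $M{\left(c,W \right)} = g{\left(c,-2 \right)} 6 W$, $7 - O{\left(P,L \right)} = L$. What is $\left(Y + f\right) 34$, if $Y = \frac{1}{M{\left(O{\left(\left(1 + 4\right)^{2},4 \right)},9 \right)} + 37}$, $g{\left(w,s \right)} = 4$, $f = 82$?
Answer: $\frac{705398}{253} \approx 2788.1$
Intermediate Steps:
$O{\left(P,L \right)} = 7 - L$
$M{\left(c,W \right)} = 24 W$ ($M{\left(c,W \right)} = 4 \cdot 6 W = 24 W$)
$Y = \frac{1}{253}$ ($Y = \frac{1}{24 \cdot 9 + 37} = \frac{1}{216 + 37} = \frac{1}{253} \approx 0.0039526$)
$\left(Y + f\right) 34 = \left(\frac{1}{253} + 82\right) 34 = \frac{20747}{253} \cdot 34 = \frac{705398}{253}$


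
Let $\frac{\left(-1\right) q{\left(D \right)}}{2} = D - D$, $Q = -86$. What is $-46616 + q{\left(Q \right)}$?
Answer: $-46616$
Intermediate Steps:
$q{\left(D \right)} = 0$ ($q{\left(D \right)} = - 2 \left(D - D\right) = \left(-2\right) 0 = 0$)
$-46616 + q{\left(Q \right)} = -46616 + 0 = -46616$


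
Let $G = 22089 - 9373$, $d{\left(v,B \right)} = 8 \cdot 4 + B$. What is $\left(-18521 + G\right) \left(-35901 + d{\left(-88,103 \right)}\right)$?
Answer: $207621630$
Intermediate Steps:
$d{\left(v,B \right)} = 32 + B$
$G = 12716$
$\left(-18521 + G\right) \left(-35901 + d{\left(-88,103 \right)}\right) = \left(-18521 + 12716\right) \left(-35901 + \left(32 + 103\right)\right) = - 5805 \left(-35901 + 135\right) = \left(-5805\right) \left(-35766\right) = 207621630$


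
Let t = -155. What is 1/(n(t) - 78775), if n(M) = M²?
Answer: -1/54750 ≈ -1.8265e-5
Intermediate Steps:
1/(n(t) - 78775) = 1/((-155)² - 78775) = 1/(24025 - 78775) = 1/(-54750) = -1/54750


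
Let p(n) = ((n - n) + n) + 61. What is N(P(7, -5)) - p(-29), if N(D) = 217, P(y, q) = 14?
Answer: 185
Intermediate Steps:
p(n) = 61 + n (p(n) = (0 + n) + 61 = n + 61 = 61 + n)
N(P(7, -5)) - p(-29) = 217 - (61 - 29) = 217 - 1*32 = 217 - 32 = 185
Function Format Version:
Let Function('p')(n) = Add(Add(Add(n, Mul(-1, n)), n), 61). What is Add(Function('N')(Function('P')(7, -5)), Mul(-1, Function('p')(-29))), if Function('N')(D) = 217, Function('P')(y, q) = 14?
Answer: 185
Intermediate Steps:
Function('p')(n) = Add(61, n) (Function('p')(n) = Add(Add(0, n), 61) = Add(n, 61) = Add(61, n))
Add(Function('N')(Function('P')(7, -5)), Mul(-1, Function('p')(-29))) = Add(217, Mul(-1, Add(61, -29))) = Add(217, Mul(-1, 32)) = Add(217, -32) = 185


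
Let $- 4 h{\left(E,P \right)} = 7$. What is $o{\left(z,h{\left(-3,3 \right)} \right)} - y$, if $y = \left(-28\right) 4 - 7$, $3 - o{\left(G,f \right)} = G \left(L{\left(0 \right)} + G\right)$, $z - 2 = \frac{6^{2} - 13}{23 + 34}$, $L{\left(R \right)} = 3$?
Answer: $\frac{354182}{3249} \approx 109.01$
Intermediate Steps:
$h{\left(E,P \right)} = - \frac{7}{4}$ ($h{\left(E,P \right)} = \left(- \frac{1}{4}\right) 7 = - \frac{7}{4}$)
$z = \frac{137}{57}$ ($z = 2 + \frac{6^{2} - 13}{23 + 34} = 2 + \frac{36 - 13}{57} = 2 + 23 \cdot \frac{1}{57} = 2 + \frac{23}{57} = \frac{137}{57} \approx 2.4035$)
$o{\left(G,f \right)} = 3 - G \left(3 + G\right)$
$y = -119$ ($y = -112 - 7 = -119$)
$o{\left(z,h{\left(-3,3 \right)} \right)} - y = \left(3 - \left(\frac{137}{57}\right)^{2} - \frac{137}{19}\right) - -119 = \left(3 - \frac{18769}{3249} - \frac{137}{19}\right) + 119 = - \frac{32449}{3249} + 119 = \frac{354182}{3249}$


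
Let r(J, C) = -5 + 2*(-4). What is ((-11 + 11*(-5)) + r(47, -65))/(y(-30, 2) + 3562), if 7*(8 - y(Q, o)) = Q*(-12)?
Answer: -553/24630 ≈ -0.022452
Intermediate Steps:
y(Q, o) = 8 + 12*Q/7 (y(Q, o) = 8 - Q*(-12)/7 = 8 - (-12)*Q/7 = 8 + 12*Q/7)
r(J, C) = -13 (r(J, C) = -5 - 8 = -13)
((-11 + 11*(-5)) + r(47, -65))/(y(-30, 2) + 3562) = ((-11 + 11*(-5)) - 13)/((8 + (12/7)*(-30)) + 3562) = ((-11 - 55) - 13)/((8 - 360/7) + 3562) = (-66 - 13)/(-304/7 + 3562) = -79/24630/7 = -79*7/24630 = -553/24630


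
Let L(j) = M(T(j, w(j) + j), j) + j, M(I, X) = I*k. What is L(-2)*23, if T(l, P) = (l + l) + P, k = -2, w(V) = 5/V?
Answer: 345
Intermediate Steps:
T(l, P) = P + 2*l (T(l, P) = 2*l + P = P + 2*l)
M(I, X) = -2*I (M(I, X) = I*(-2) = -2*I)
L(j) = -10/j - 5*j (L(j) = -2*((5/j + j) + 2*j) + j = -2*((j + 5/j) + 2*j) + j = -2*(3*j + 5/j) + j = (-10/j - 6*j) + j = -10/j - 5*j)
L(-2)*23 = (-10/(-2) - 5*(-2))*23 = (-10*(-½) + 10)*23 = (5 + 10)*23 = 15*23 = 345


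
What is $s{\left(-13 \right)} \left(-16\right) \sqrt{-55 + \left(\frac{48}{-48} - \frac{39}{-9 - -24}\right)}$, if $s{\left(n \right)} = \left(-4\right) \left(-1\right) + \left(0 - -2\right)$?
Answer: $- \frac{96 i \sqrt{1465}}{5} \approx - 734.89 i$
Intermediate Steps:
$s{\left(n \right)} = 6$ ($s{\left(n \right)} = 4 + \left(0 + 2\right) = 4 + 2 = 6$)
$s{\left(-13 \right)} \left(-16\right) \sqrt{-55 + \left(\frac{48}{-48} - \frac{39}{-9 - -24}\right)} = 6 \left(-16\right) \sqrt{-55 + \left(\frac{48}{-48} - \frac{39}{-9 - -24}\right)} = - 96 \sqrt{-55 + \left(48 \left(- \frac{1}{48}\right) - \frac{39}{-9 + 24}\right)} = - 96 \sqrt{-55 - \left(1 + \frac{39}{15}\right)} = - 96 \sqrt{-55 - \frac{18}{5}} = - 96 \sqrt{- \frac{293}{5}} = - 96 \frac{i \sqrt{1465}}{5} = - \frac{96 i \sqrt{1465}}{5}$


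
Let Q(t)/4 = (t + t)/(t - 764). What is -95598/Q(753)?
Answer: 175263/1004 ≈ 174.56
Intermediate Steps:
Q(t) = 8*t/(-764 + t) (Q(t) = 4*((t + t)/(t - 764)) = 4*((2*t)/(-764 + t)) = 4*(2*t/(-764 + t)) = 8*t/(-764 + t))
-95598/Q(753) = -95598/(8*753/(-764 + 753)) = -95598/(8*753/(-11)) = -95598/(8*753*(-1/11)) = -95598/(-6024/11) = -95598*(-11/6024) = 175263/1004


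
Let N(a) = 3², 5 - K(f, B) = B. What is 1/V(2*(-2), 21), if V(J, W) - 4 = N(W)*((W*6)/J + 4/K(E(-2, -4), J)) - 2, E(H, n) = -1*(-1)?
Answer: -2/555 ≈ -0.0036036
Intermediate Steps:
E(H, n) = 1
K(f, B) = 5 - B
N(a) = 9
V(J, W) = 2 + 36/(5 - J) + 54*W/J (V(J, W) = 4 + (9*((W*6)/J + 4/(5 - J)) - 2) = 4 + (9*((6*W)/J + 4/(5 - J)) - 2) = 4 + (9*(6*W/J + 4/(5 - J)) - 2) = 4 + (9*(4/(5 - J) + 6*W/J) - 2) = 4 + ((36/(5 - J) + 54*W/J) - 2) = 4 + (-2 + 36/(5 - J) + 54*W/J) = 2 + 36/(5 - J) + 54*W/J)
1/V(2*(-2), 21) = 1/(2 - 36/(-5 + 2*(-2)) + 54*21/(2*(-2))) = 1/(2 - 36/(-5 - 4) + 54*21/(-4)) = 1/(2 - 36/(-9) + 54*21*(-¼)) = 1/(2 - 36*(-⅑) - 567/2) = 1/(2 + 4 - 567/2) = 1/(-555/2) = -2/555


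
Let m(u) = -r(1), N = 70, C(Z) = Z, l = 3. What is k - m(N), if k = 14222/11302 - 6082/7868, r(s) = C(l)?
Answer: 77483085/22231034 ≈ 3.4854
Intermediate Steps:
r(s) = 3
k = 10789983/22231034 (k = 14222*(1/11302) - 6082*1/7868 = 7111/5651 - 3041/3934 = 10789983/22231034 ≈ 0.48536)
m(u) = -3 (m(u) = -1*3 = -3)
k - m(N) = 10789983/22231034 - 1*(-3) = 10789983/22231034 + 3 = 77483085/22231034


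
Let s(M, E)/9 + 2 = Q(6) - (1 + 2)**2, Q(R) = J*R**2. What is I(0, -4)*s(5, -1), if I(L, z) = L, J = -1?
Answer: 0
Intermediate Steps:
Q(R) = -R**2
s(M, E) = -423 (s(M, E) = -18 + 9*(-1*6**2 - (1 + 2)**2) = -18 + 9*(-1*36 - 1*3**2) = -18 + 9*(-36 - 1*9) = -18 + 9*(-36 - 9) = -18 + 9*(-45) = -18 - 405 = -423)
I(0, -4)*s(5, -1) = 0*(-423) = 0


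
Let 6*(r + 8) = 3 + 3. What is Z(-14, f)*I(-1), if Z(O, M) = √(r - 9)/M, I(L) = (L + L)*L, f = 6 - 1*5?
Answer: 8*I ≈ 8.0*I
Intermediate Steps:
f = 1 (f = 6 - 5 = 1)
r = -7 (r = -8 + (3 + 3)/6 = -8 + (⅙)*6 = -8 + 1 = -7)
I(L) = 2*L² (I(L) = (2*L)*L = 2*L²)
Z(O, M) = 4*I/M (Z(O, M) = √(-7 - 9)/M = √(-16)/M = (4*I)/M = 4*I/M)
Z(-14, f)*I(-1) = (4*I/1)*(2*(-1)²) = (4*I*1)*(2*1) = (4*I)*2 = 8*I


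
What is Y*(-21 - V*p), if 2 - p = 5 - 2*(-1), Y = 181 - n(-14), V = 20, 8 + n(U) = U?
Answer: 16037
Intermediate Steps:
n(U) = -8 + U
Y = 203 (Y = 181 - (-8 - 14) = 181 - 1*(-22) = 181 + 22 = 203)
p = -5 (p = 2 - (5 - 2*(-1)) = 2 - (5 + 2) = 2 - 1*7 = 2 - 7 = -5)
Y*(-21 - V*p) = 203*(-21 - 20*(-5)) = 203*(-21 - 1*(-100)) = 203*(-21 + 100) = 203*79 = 16037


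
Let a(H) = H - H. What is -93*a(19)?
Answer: 0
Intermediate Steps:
a(H) = 0
-93*a(19) = -93*0 = 0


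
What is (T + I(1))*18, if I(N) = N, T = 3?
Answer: 72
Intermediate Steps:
(T + I(1))*18 = (3 + 1)*18 = 4*18 = 72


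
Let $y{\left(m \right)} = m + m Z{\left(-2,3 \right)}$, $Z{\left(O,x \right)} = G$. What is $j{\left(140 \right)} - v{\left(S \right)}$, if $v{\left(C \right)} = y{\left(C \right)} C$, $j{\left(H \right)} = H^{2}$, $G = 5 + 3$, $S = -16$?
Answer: $17296$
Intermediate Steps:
$G = 8$
$Z{\left(O,x \right)} = 8$
$y{\left(m \right)} = 9 m$ ($y{\left(m \right)} = m + m 8 = m + 8 m = 9 m$)
$v{\left(C \right)} = 9 C^{2}$ ($v{\left(C \right)} = 9 C C = 9 C^{2}$)
$j{\left(140 \right)} - v{\left(S \right)} = 140^{2} - 9 \left(-16\right)^{2} = 19600 - 9 \cdot 256 = 19600 - 2304 = 17296$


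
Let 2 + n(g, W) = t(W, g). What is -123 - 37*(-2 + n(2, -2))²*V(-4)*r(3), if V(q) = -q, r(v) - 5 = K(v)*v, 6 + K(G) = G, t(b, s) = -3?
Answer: 28885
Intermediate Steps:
K(G) = -6 + G
n(g, W) = -5 (n(g, W) = -2 - 3 = -5)
r(v) = 5 + v*(-6 + v) (r(v) = 5 + (-6 + v)*v = 5 + v*(-6 + v))
-123 - 37*(-2 + n(2, -2))²*V(-4)*r(3) = -123 - 37*(-2 - 5)²*(-1*(-4))*(5 + 3*(-6 + 3)) = -123 - 37*(-7)²*4*(5 + 3*(-3)) = -123 - 37*49*4*(5 - 9) = -123 - 7252*(-4) = -123 - 37*(-784) = -123 + 29008 = 28885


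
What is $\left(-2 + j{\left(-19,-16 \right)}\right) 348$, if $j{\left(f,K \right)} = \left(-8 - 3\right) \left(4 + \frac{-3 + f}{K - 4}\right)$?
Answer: $- \frac{101094}{5} \approx -20219.0$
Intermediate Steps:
$j{\left(f,K \right)} = -44 - \frac{11 \left(-3 + f\right)}{-4 + K}$ ($j{\left(f,K \right)} = - 11 \left(4 + \frac{-3 + f}{-4 + K}\right) = -44 - \frac{11 \left(-3 + f\right)}{-4 + K}$)
$\left(-2 + j{\left(-19,-16 \right)}\right) 348 = \left(-2 + \frac{11 \left(19 - -19 - -64\right)}{-4 - 16}\right) 348 = \left(-2 + \frac{11 \left(19 + 19 + 64\right)}{-20}\right) 348 = \left(-2 + 11 \left(- \frac{1}{20}\right) 102\right) 348 = \left(-2 - \frac{561}{10}\right) 348 = \left(- \frac{581}{10}\right) 348 = - \frac{101094}{5}$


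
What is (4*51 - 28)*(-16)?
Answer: -2816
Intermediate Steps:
(4*51 - 28)*(-16) = (204 - 28)*(-16) = 176*(-16) = -2816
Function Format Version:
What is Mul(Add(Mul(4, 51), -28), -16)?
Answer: -2816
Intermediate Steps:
Mul(Add(Mul(4, 51), -28), -16) = Mul(Add(204, -28), -16) = Mul(176, -16) = -2816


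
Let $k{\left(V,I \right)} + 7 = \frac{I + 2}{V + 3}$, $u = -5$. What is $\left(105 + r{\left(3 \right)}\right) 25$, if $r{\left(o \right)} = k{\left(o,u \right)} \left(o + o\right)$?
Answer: $1500$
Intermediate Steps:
$k{\left(V,I \right)} = -7 + \frac{2 + I}{3 + V}$ ($k{\left(V,I \right)} = -7 + \frac{I + 2}{V + 3} = -7 + \frac{2 + I}{3 + V}$)
$r{\left(o \right)} = \frac{2 o \left(-24 - 7 o\right)}{3 + o}$ ($r{\left(o \right)} = \frac{-19 - 5 - 7 o}{3 + o} \left(o + o\right) = \frac{-24 - 7 o}{3 + o} 2 o = \frac{2 o \left(-24 - 7 o\right)}{3 + o}$)
$\left(105 + r{\left(3 \right)}\right) 25 = \left(105 - \frac{6 \left(24 + 7 \cdot 3\right)}{3 + 3}\right) 25 = \left(105 - \frac{6 \left(24 + 21\right)}{6}\right) 25 = \left(105 - 6 \cdot \frac{1}{6} \cdot 45\right) 25 = \left(105 - 45\right) 25 = 60 \cdot 25 = 1500$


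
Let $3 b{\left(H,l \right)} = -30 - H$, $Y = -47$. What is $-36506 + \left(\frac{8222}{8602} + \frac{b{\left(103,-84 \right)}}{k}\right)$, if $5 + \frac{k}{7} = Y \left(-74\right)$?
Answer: $- \frac{71124715888}{1948353} \approx -36505.0$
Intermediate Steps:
$b{\left(H,l \right)} = -10 - \frac{H}{3}$ ($b{\left(H,l \right)} = \frac{-30 - H}{3} = -10 - \frac{H}{3}$)
$k = 24311$ ($k = -35 + 7 \left(\left(-47\right) \left(-74\right)\right) = -35 + 7 \cdot 3478 = -35 + 24346 = 24311$)
$-36506 + \left(\frac{8222}{8602} + \frac{b{\left(103,-84 \right)}}{k}\right) = -36506 + \left(\frac{8222}{8602} + \frac{-10 - \frac{103}{3}}{24311}\right) = -36506 + \left(8222 \cdot \frac{1}{8602} + \left(-10 - \frac{103}{3}\right) \frac{1}{24311}\right) = -36506 + \left(\frac{4111}{4301} - \frac{19}{10419}\right) = -36506 + \frac{1858730}{1948353} = - \frac{71124715888}{1948353}$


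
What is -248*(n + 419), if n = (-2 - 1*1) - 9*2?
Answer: -98704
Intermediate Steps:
n = -21 (n = (-2 - 1) - 18 = -3 - 18 = -21)
-248*(n + 419) = -248*(-21 + 419) = -248*398 = -98704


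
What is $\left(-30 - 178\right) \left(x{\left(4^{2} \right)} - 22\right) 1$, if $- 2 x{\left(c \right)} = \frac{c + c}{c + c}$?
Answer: $4680$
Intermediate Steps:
$x{\left(c \right)} = - \frac{1}{2}$ ($x{\left(c \right)} = - \frac{\left(c + c\right) \frac{1}{c + c}}{2} = - \frac{2 c \frac{1}{2 c}}{2} = \left(- \frac{1}{2}\right) 1 = - \frac{1}{2}$)
$\left(-30 - 178\right) \left(x{\left(4^{2} \right)} - 22\right) 1 = \left(-30 - 178\right) \left(- \frac{1}{2} - 22\right) 1 = \left(-208\right) \left(- \frac{45}{2}\right) 1 = 4680 \cdot 1 = 4680$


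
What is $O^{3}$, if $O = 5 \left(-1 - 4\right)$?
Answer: $-15625$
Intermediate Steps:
$O = -25$ ($O = 5 \left(-5\right) = -25$)
$O^{3} = \left(-25\right)^{3} = -15625$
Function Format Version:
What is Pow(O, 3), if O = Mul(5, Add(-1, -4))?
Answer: -15625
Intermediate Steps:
O = -25 (O = Mul(5, -5) = -25)
Pow(O, 3) = Pow(-25, 3) = -15625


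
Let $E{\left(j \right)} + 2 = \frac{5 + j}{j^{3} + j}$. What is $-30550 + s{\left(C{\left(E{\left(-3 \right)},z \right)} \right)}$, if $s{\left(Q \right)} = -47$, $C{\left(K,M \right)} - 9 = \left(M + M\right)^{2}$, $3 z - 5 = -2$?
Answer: $-30597$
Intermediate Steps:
$z = 1$ ($z = \frac{5}{3} + \frac{1}{3} \left(-2\right) = \frac{5}{3} - \frac{2}{3} = 1$)
$E{\left(j \right)} = -2 + \frac{5 + j}{j + j^{3}}$ ($E{\left(j \right)} = -2 + \frac{5 + j}{j^{3} + j} = -2 + \frac{5 + j}{j + j^{3}}$)
$C{\left(K,M \right)} = 9 + 4 M^{2}$ ($C{\left(K,M \right)} = 9 + \left(M + M\right)^{2} = 9 + \left(2 M\right)^{2} = 9 + 4 M^{2}$)
$-30550 + s{\left(C{\left(E{\left(-3 \right)},z \right)} \right)} = -30550 - 47 = -30597$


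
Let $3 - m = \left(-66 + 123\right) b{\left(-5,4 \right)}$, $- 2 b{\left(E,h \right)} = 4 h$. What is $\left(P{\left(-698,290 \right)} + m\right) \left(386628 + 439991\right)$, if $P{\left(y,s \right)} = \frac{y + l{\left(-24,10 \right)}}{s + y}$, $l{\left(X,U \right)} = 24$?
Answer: $\frac{77679867287}{204} \approx 3.8078 \cdot 10^{8}$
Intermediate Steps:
$b{\left(E,h \right)} = - 2 h$ ($b{\left(E,h \right)} = - \frac{4 h}{2} = - 2 h$)
$P{\left(y,s \right)} = \frac{24 + y}{s + y}$ ($P{\left(y,s \right)} = \frac{y + 24}{s + y} = \frac{24 + y}{s + y}$)
$m = 459$ ($m = 3 - \left(-66 + 123\right) \left(\left(-2\right) 4\right) = 3 - 57 \left(-8\right) = 3 - -456 = 3 + 456 = 459$)
$\left(P{\left(-698,290 \right)} + m\right) \left(386628 + 439991\right) = \left(\frac{24 - 698}{290 - 698} + 459\right) \left(386628 + 439991\right) = \left(\frac{1}{-408} \left(-674\right) + 459\right) 826619 = \left(\left(- \frac{1}{408}\right) \left(-674\right) + 459\right) 826619 = \left(\frac{337}{204} + 459\right) 826619 = \frac{93973}{204} \cdot 826619 = \frac{77679867287}{204}$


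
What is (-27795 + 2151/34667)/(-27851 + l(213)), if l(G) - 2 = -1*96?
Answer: 321189038/322923105 ≈ 0.99463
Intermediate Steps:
l(G) = -94 (l(G) = 2 - 1*96 = 2 - 96 = -94)
(-27795 + 2151/34667)/(-27851 + l(213)) = (-27795 + 2151/34667)/(-27851 - 94) = (-27795 + 2151*(1/34667))/(-27945) = (-27795 + 2151/34667)*(-1/27945) = -963567114/34667*(-1/27945) = 321189038/322923105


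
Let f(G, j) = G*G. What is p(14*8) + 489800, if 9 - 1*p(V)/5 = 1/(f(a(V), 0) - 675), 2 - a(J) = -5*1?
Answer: 306642975/626 ≈ 4.8985e+5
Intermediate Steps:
a(J) = 7 (a(J) = 2 - (-5) = 2 - 1*(-5) = 2 + 5 = 7)
f(G, j) = G²
p(V) = 28175/626 (p(V) = 45 - 5/(7² - 675) = 45 - 5/(49 - 675) = 45 - 5/(-626) = 45 - 5*(-1/626) = 45 + 5/626 = 28175/626)
p(14*8) + 489800 = 28175/626 + 489800 = 306642975/626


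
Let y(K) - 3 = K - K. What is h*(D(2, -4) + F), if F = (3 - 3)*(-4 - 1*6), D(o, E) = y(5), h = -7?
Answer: -21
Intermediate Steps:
y(K) = 3 (y(K) = 3 + (K - K) = 3 + 0 = 3)
D(o, E) = 3
F = 0 (F = 0*(-4 - 6) = 0*(-10) = 0)
h*(D(2, -4) + F) = -7*(3 + 0) = -7*3 = -21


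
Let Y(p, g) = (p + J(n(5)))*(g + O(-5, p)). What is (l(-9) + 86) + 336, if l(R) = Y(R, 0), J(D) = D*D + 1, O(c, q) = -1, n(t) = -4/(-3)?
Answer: 3854/9 ≈ 428.22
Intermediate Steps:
n(t) = 4/3 (n(t) = -4*(-1/3) = 4/3)
J(D) = 1 + D**2 (J(D) = D**2 + 1 = 1 + D**2)
Y(p, g) = (-1 + g)*(25/9 + p) (Y(p, g) = (p + (1 + (4/3)**2))*(g - 1) = (p + (1 + 16/9))*(-1 + g) = (p + 25/9)*(-1 + g) = (25/9 + p)*(-1 + g) = (-1 + g)*(25/9 + p))
l(R) = -25/9 - R (l(R) = -25/9 - R + (25/9)*0 + 0*R = -25/9 - R + 0 + 0 = -25/9 - R)
(l(-9) + 86) + 336 = ((-25/9 - 1*(-9)) + 86) + 336 = ((-25/9 + 9) + 86) + 336 = (56/9 + 86) + 336 = 830/9 + 336 = 3854/9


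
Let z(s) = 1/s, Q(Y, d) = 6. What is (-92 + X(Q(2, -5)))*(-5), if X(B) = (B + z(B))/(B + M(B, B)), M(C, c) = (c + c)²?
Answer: 82763/180 ≈ 459.79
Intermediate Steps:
M(C, c) = 4*c² (M(C, c) = (2*c)² = 4*c²)
z(s) = 1/s
X(B) = (B + 1/B)/(B + 4*B²)
(-92 + X(Q(2, -5)))*(-5) = (-92 + (1 + 6²)/(6²*(1 + 4*6)))*(-5) = (-92 + (1 + 36)/(36*(1 + 24)))*(-5) = (-92 + (1/36)*37/25)*(-5) = (-92 + (1/36)*(1/25)*37)*(-5) = (-92 + 37/900)*(-5) = -82763/900*(-5) = 82763/180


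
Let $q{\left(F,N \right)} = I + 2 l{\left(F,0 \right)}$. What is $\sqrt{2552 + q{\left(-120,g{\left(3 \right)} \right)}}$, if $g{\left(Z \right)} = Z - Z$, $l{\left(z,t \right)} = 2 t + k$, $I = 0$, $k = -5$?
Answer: $\sqrt{2542} \approx 50.418$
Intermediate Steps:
$l{\left(z,t \right)} = -5 + 2 t$ ($l{\left(z,t \right)} = 2 t - 5 = -5 + 2 t$)
$g{\left(Z \right)} = 0$
$q{\left(F,N \right)} = -10$ ($q{\left(F,N \right)} = 0 + 2 \left(-5 + 2 \cdot 0\right) = 0 + 2 \left(-5 + 0\right) = 0 + 2 \left(-5\right) = 0 - 10 = -10$)
$\sqrt{2552 + q{\left(-120,g{\left(3 \right)} \right)}} = \sqrt{2552 - 10} = \sqrt{2542}$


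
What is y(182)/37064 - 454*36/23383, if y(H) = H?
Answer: -300759155/433333756 ≈ -0.69406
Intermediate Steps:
y(182)/37064 - 454*36/23383 = 182/37064 - 454*36/23383 = 182*(1/37064) - 16344*1/23383 = 91/18532 - 16344/23383 = -300759155/433333756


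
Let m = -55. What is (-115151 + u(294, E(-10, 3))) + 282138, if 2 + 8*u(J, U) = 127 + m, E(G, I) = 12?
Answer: 667983/4 ≈ 1.6700e+5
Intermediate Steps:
u(J, U) = 35/4 (u(J, U) = -1/4 + (127 - 55)/8 = -1/4 + (1/8)*72 = -1/4 + 9 = 35/4)
(-115151 + u(294, E(-10, 3))) + 282138 = (-115151 + 35/4) + 282138 = -460569/4 + 282138 = 667983/4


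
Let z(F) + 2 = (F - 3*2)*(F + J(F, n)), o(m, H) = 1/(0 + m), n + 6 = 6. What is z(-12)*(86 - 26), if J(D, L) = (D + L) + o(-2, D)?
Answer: 26340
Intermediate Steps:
n = 0 (n = -6 + 6 = 0)
o(m, H) = 1/m
J(D, L) = -1/2 + D + L (J(D, L) = (D + L) + 1/(-2) = (D + L) - 1/2 = -1/2 + D + L)
z(F) = -2 + (-6 + F)*(-1/2 + 2*F) (z(F) = -2 + (F - 3*2)*(F + (-1/2 + F + 0)) = -2 + (F - 6)*(F + (-1/2 + F)) = -2 + (-6 + F)*(-1/2 + 2*F))
z(-12)*(86 - 26) = (1 + 2*(-12)**2 - 25/2*(-12))*(86 - 26) = (1 + 2*144 + 150)*60 = (1 + 288 + 150)*60 = 439*60 = 26340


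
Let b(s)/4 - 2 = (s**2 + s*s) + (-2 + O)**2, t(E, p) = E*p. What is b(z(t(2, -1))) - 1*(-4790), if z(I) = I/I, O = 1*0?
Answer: 4822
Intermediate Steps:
O = 0
z(I) = 1
b(s) = 24 + 8*s**2 (b(s) = 8 + 4*((s**2 + s*s) + (-2 + 0)**2) = 8 + 4*((s**2 + s**2) + (-2)**2) = 8 + 4*(2*s**2 + 4) = 8 + 4*(4 + 2*s**2) = 8 + (16 + 8*s**2) = 24 + 8*s**2)
b(z(t(2, -1))) - 1*(-4790) = (24 + 8*1**2) - 1*(-4790) = (24 + 8*1) + 4790 = (24 + 8) + 4790 = 32 + 4790 = 4822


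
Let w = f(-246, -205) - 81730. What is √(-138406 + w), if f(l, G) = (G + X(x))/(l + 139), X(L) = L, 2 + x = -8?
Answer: I*√2520314059/107 ≈ 469.18*I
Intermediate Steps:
x = -10 (x = -2 - 8 = -10)
f(l, G) = (-10 + G)/(139 + l) (f(l, G) = (G - 10)/(l + 139) = (-10 + G)/(139 + l))
w = -8744895/107 (w = (-10 - 205)/(139 - 246) - 81730 = -215/(-107) - 81730 = -1/107*(-215) - 81730 = 215/107 - 81730 = -8744895/107 ≈ -81728.)
√(-138406 + w) = √(-138406 - 8744895/107) = √(-23554337/107) = I*√2520314059/107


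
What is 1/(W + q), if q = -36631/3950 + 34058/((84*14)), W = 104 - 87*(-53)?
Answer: 1161300/5498392261 ≈ 0.00021121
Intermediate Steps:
W = 4715 (W = 104 + 4611 = 4715)
q = 22862761/1161300 (q = -36631*1/3950 + 34058/1176 = -36631/3950 + 34058*(1/1176) = -36631/3950 + 17029/588 = 22862761/1161300 ≈ 19.687)
1/(W + q) = 1/(4715 + 22862761/1161300) = 1/(5498392261/1161300) = 1161300/5498392261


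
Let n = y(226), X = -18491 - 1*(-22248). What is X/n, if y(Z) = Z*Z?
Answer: 3757/51076 ≈ 0.073557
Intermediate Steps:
X = 3757 (X = -18491 + 22248 = 3757)
y(Z) = Z²
n = 51076 (n = 226² = 51076)
X/n = 3757/51076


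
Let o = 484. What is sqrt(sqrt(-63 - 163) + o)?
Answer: sqrt(484 + I*sqrt(226)) ≈ 22.003 + 0.3416*I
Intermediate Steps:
sqrt(sqrt(-63 - 163) + o) = sqrt(sqrt(-63 - 163) + 484) = sqrt(sqrt(-226) + 484) = sqrt(I*sqrt(226) + 484) = sqrt(484 + I*sqrt(226))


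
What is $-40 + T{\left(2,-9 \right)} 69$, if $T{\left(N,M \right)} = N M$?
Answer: $-1282$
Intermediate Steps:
$T{\left(N,M \right)} = M N$
$-40 + T{\left(2,-9 \right)} 69 = -40 + \left(-9\right) 2 \cdot 69 = -40 - 1242 = -1282$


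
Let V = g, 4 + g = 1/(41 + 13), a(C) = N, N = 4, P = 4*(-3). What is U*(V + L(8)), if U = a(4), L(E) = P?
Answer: -1726/27 ≈ -63.926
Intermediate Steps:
P = -12
a(C) = 4
L(E) = -12
U = 4
g = -215/54 (g = -4 + 1/(41 + 13) = -4 + 1/54 = -215/54 ≈ -3.9815)
V = -215/54 ≈ -3.9815
U*(V + L(8)) = 4*(-215/54 - 12) = 4*(-863/54) = -1726/27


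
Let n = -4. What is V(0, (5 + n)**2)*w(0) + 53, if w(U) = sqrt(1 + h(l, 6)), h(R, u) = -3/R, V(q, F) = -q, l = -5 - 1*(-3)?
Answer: 53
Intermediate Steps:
l = -2 (l = -5 + 3 = -2)
w(U) = sqrt(10)/2 (w(U) = sqrt(1 - 3/(-2)) = sqrt(1 - 3*(-1/2)) = sqrt(1 + 3/2) = sqrt(5/2) = sqrt(10)/2)
V(0, (5 + n)**2)*w(0) + 53 = (-1*0)*(sqrt(10)/2) + 53 = 0*(sqrt(10)/2) + 53 = 0 + 53 = 53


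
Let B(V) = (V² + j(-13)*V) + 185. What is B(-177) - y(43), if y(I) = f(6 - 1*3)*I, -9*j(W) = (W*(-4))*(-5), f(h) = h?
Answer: 78815/3 ≈ 26272.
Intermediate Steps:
j(W) = -20*W/9 (j(W) = -W*(-4)*(-5)/9 = -(-4*W)*(-5)/9 = -20*W/9)
y(I) = 3*I (y(I) = (6 - 1*3)*I = (6 - 3)*I = 3*I)
B(V) = 185 + V² + 260*V/9 (B(V) = (V² + (-20/9*(-13))*V) + 185 = (V² + 260*V/9) + 185 = 185 + V² + 260*V/9)
B(-177) - y(43) = (185 + (-177)² + (260/9)*(-177)) - 3*43 = (185 + 31329 - 15340/3) - 1*129 = 79202/3 - 129 = 78815/3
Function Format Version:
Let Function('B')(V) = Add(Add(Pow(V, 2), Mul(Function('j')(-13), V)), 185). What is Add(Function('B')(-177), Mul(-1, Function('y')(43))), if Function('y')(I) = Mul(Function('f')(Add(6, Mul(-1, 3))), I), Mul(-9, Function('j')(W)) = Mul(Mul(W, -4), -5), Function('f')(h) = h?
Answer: Rational(78815, 3) ≈ 26272.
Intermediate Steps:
Function('j')(W) = Mul(Rational(-20, 9), W) (Function('j')(W) = Mul(Rational(-1, 9), Mul(Mul(W, -4), -5)) = Mul(Rational(-1, 9), Mul(Mul(-4, W), -5)) = Mul(Rational(-1, 9), Mul(20, W)) = Mul(Rational(-20, 9), W))
Function('y')(I) = Mul(3, I) (Function('y')(I) = Mul(Add(6, Mul(-1, 3)), I) = Mul(Add(6, -3), I) = Mul(3, I))
Function('B')(V) = Add(185, Pow(V, 2), Mul(Rational(260, 9), V)) (Function('B')(V) = Add(Add(Pow(V, 2), Mul(Mul(Rational(-20, 9), -13), V)), 185) = Add(Add(Pow(V, 2), Mul(Rational(260, 9), V)), 185) = Add(185, Pow(V, 2), Mul(Rational(260, 9), V)))
Add(Function('B')(-177), Mul(-1, Function('y')(43))) = Add(Add(185, Pow(-177, 2), Mul(Rational(260, 9), -177)), Mul(-1, Mul(3, 43))) = Add(Add(185, 31329, Rational(-15340, 3)), Mul(-1, 129)) = Add(Rational(79202, 3), -129) = Rational(78815, 3)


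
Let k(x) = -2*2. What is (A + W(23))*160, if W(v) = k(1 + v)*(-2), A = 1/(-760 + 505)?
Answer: 65248/51 ≈ 1279.4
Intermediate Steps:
A = -1/255 (A = 1/(-255) = -1/255 ≈ -0.0039216)
k(x) = -4
W(v) = 8 (W(v) = -4*(-2) = 8)
(A + W(23))*160 = (-1/255 + 8)*160 = (2039/255)*160 = 65248/51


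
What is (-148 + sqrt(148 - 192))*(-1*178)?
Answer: 26344 - 356*I*sqrt(11) ≈ 26344.0 - 1180.7*I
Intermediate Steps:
(-148 + sqrt(148 - 192))*(-1*178) = (-148 + sqrt(-44))*(-178) = (-148 + 2*I*sqrt(11))*(-178) = 26344 - 356*I*sqrt(11)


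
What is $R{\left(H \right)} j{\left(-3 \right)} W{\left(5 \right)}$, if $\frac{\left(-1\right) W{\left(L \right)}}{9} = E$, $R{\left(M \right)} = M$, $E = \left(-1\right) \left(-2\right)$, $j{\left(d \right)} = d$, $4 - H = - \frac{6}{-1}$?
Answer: $-108$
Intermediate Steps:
$H = -2$ ($H = 4 - - \frac{6}{-1} = 4 - \left(-6\right) \left(-1\right) = 4 - 6 = -2$)
$E = 2$
$W{\left(L \right)} = -18$ ($W{\left(L \right)} = \left(-9\right) 2 = -18$)
$R{\left(H \right)} j{\left(-3 \right)} W{\left(5 \right)} = \left(-2\right) \left(-3\right) \left(-18\right) = 6 \left(-18\right) = -108$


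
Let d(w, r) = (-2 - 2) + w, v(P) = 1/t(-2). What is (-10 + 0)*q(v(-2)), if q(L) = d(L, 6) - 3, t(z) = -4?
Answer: 145/2 ≈ 72.500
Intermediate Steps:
v(P) = -¼ (v(P) = 1/(-4) = -¼)
d(w, r) = -4 + w
q(L) = -7 + L (q(L) = (-4 + L) - 3 = -7 + L)
(-10 + 0)*q(v(-2)) = (-10 + 0)*(-7 - ¼) = -10*(-29/4) = 145/2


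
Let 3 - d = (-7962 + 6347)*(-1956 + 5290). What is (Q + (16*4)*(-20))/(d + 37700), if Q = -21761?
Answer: -23041/5422113 ≈ -0.0042495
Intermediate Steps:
d = 5384413 (d = 3 - (-7962 + 6347)*(-1956 + 5290) = 3 - (-1615)*3334 = 3 - 1*(-5384410) = 3 + 5384410 = 5384413)
(Q + (16*4)*(-20))/(d + 37700) = (-21761 + (16*4)*(-20))/(5384413 + 37700) = (-21761 + 64*(-20))/5422113 = (-21761 - 1280)*(1/5422113) = -23041*1/5422113 = -23041/5422113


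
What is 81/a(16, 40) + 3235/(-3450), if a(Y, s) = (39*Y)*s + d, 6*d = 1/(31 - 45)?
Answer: -1351830673/1446680910 ≈ -0.93444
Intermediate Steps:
d = -1/84 (d = 1/(6*(31 - 45)) = (1/6)/(-14) = (1/6)*(-1/14) = -1/84 ≈ -0.011905)
a(Y, s) = -1/84 + 39*Y*s (a(Y, s) = (39*Y)*s - 1/84 = 39*Y*s - 1/84 = -1/84 + 39*Y*s)
81/a(16, 40) + 3235/(-3450) = 81/(-1/84 + 39*16*40) + 3235/(-3450) = 81/(-1/84 + 24960) + 3235*(-1/3450) = 81/(2096639/84) - 647/690 = 81*(84/2096639) - 647/690 = 6804/2096639 - 647/690 = -1351830673/1446680910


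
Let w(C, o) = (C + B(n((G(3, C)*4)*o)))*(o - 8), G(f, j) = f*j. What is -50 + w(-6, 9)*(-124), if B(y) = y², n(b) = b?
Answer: -52067402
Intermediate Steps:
w(C, o) = (-8 + o)*(C + 144*C²*o²) (w(C, o) = (C + (((3*C)*4)*o)²)*(o - 8) = (C + ((12*C)*o)²)*(-8 + o) = (C + (12*C*o)²)*(-8 + o) = (C + 144*C²*o²)*(-8 + o) = (-8 + o)*(C + 144*C²*o²))
-50 + w(-6, 9)*(-124) = -50 - 6*(-8 + 9 - 1152*(-6)*9² + 144*(-6)*9³)*(-124) = -50 - 6*(-8 + 9 - 1152*(-6)*81 + 144*(-6)*729)*(-124) = -50 - 6*(-8 + 9 + 559872 - 629856)*(-124) = -50 - 6*(-69983)*(-124) = -50 + 419898*(-124) = -50 - 52067352 = -52067402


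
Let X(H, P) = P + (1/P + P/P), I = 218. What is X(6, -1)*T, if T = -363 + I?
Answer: 145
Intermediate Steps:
T = -145 (T = -363 + 218 = -145)
X(H, P) = 1 + P + 1/P (X(H, P) = P + (1/P + 1) = P + (1 + 1/P) = 1 + P + 1/P)
X(6, -1)*T = (1 - 1 + 1/(-1))*(-145) = (1 - 1 - 1)*(-145) = -1*(-145) = 145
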